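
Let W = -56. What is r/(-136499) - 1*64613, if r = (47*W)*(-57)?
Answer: -8819759911/136499 ≈ -64614.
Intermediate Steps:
r = 150024 (r = (47*(-56))*(-57) = -2632*(-57) = 150024)
r/(-136499) - 1*64613 = 150024/(-136499) - 1*64613 = 150024*(-1/136499) - 64613 = -150024/136499 - 64613 = -8819759911/136499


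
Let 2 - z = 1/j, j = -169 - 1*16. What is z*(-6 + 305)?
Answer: 110929/185 ≈ 599.62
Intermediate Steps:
j = -185 (j = -169 - 16 = -185)
z = 371/185 (z = 2 - 1/(-185) = 2 - 1*(-1/185) = 2 + 1/185 = 371/185 ≈ 2.0054)
z*(-6 + 305) = 371*(-6 + 305)/185 = (371/185)*299 = 110929/185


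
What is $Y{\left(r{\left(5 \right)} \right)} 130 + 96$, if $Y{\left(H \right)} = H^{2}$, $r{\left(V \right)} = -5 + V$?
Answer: $96$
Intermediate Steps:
$Y{\left(r{\left(5 \right)} \right)} 130 + 96 = \left(-5 + 5\right)^{2} \cdot 130 + 96 = 0^{2} \cdot 130 + 96 = 0 \cdot 130 + 96 = 0 + 96 = 96$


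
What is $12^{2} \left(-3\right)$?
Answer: $-432$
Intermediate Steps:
$12^{2} \left(-3\right) = 144 \left(-3\right) = -432$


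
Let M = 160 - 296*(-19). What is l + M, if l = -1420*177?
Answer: -245556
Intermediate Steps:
l = -251340
M = 5784 (M = 160 + 5624 = 5784)
l + M = -251340 + 5784 = -245556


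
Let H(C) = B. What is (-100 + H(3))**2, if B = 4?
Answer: 9216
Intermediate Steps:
H(C) = 4
(-100 + H(3))**2 = (-100 + 4)**2 = (-96)**2 = 9216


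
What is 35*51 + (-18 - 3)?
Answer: 1764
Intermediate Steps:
35*51 + (-18 - 3) = 1785 - 21 = 1764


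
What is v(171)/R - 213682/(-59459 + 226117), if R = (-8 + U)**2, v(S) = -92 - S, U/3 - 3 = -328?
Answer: -103261198576/80519896081 ≈ -1.2824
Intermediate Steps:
U = -975 (U = 9 + 3*(-328) = 9 - 984 = -975)
R = 966289 (R = (-8 - 975)**2 = (-983)**2 = 966289)
v(171)/R - 213682/(-59459 + 226117) = (-92 - 1*171)/966289 - 213682/(-59459 + 226117) = (-92 - 171)*(1/966289) - 213682/166658 = -263*1/966289 - 213682*1/166658 = -263/966289 - 106841/83329 = -103261198576/80519896081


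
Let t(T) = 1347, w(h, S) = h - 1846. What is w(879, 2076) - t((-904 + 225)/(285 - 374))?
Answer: -2314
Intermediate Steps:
w(h, S) = -1846 + h
w(879, 2076) - t((-904 + 225)/(285 - 374)) = (-1846 + 879) - 1*1347 = -967 - 1347 = -2314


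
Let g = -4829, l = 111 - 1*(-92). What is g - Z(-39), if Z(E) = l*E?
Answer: 3088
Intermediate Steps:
l = 203 (l = 111 + 92 = 203)
Z(E) = 203*E
g - Z(-39) = -4829 - 203*(-39) = -4829 - 1*(-7917) = -4829 + 7917 = 3088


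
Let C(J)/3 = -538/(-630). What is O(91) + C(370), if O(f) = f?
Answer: 9824/105 ≈ 93.562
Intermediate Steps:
C(J) = 269/105 (C(J) = 3*(-538/(-630)) = 3*(-538*(-1/630)) = 3*(269/315) = 269/105)
O(91) + C(370) = 91 + 269/105 = 9824/105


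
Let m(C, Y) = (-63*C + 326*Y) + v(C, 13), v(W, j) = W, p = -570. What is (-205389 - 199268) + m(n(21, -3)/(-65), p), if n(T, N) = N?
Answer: -38381191/65 ≈ -5.9048e+5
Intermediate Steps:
m(C, Y) = -62*C + 326*Y (m(C, Y) = (-63*C + 326*Y) + C = -62*C + 326*Y)
(-205389 - 199268) + m(n(21, -3)/(-65), p) = (-205389 - 199268) + (-(-186)/(-65) + 326*(-570)) = -404657 + (-(-186)*(-1)/65 - 185820) = -404657 + (-62*3/65 - 185820) = -404657 + (-186/65 - 185820) = -404657 - 12078486/65 = -38381191/65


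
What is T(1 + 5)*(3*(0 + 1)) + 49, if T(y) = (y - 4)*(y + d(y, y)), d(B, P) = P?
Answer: 121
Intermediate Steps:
T(y) = 2*y*(-4 + y) (T(y) = (y - 4)*(y + y) = (-4 + y)*(2*y) = 2*y*(-4 + y))
T(1 + 5)*(3*(0 + 1)) + 49 = (2*(1 + 5)*(-4 + (1 + 5)))*(3*(0 + 1)) + 49 = (2*6*(-4 + 6))*(3*1) + 49 = (2*6*2)*3 + 49 = 24*3 + 49 = 72 + 49 = 121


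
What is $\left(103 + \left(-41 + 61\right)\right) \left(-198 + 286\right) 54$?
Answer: $584496$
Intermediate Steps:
$\left(103 + \left(-41 + 61\right)\right) \left(-198 + 286\right) 54 = \left(103 + 20\right) 88 \cdot 54 = 123 \cdot 88 \cdot 54 = 10824 \cdot 54 = 584496$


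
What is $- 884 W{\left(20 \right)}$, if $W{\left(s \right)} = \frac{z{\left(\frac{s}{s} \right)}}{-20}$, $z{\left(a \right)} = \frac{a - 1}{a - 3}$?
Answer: $0$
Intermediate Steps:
$z{\left(a \right)} = \frac{-1 + a}{-3 + a}$
$W{\left(s \right)} = 0$ ($W{\left(s \right)} = \frac{\frac{1}{-3 + \frac{s}{s}} \left(-1 + \frac{s}{s}\right)}{-20} = \frac{-1 + 1}{-3 + 1} \left(- \frac{1}{20}\right) = \frac{1}{-2} \cdot 0 \left(- \frac{1}{20}\right) = \left(- \frac{1}{2}\right) 0 \left(- \frac{1}{20}\right) = 0 \left(- \frac{1}{20}\right) = 0$)
$- 884 W{\left(20 \right)} = \left(-884\right) 0 = 0$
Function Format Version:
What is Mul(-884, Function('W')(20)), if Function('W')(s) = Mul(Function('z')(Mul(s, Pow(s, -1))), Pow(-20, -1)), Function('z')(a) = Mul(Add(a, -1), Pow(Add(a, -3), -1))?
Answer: 0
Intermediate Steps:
Function('z')(a) = Mul(Pow(Add(-3, a), -1), Add(-1, a)) (Function('z')(a) = Mul(Add(-1, a), Pow(Add(-3, a), -1)) = Mul(Pow(Add(-3, a), -1), Add(-1, a)))
Function('W')(s) = 0 (Function('W')(s) = Mul(Mul(Pow(Add(-3, Mul(s, Pow(s, -1))), -1), Add(-1, Mul(s, Pow(s, -1)))), Pow(-20, -1)) = Mul(Mul(Pow(Add(-3, 1), -1), Add(-1, 1)), Rational(-1, 20)) = Mul(Mul(Pow(-2, -1), 0), Rational(-1, 20)) = Mul(Mul(Rational(-1, 2), 0), Rational(-1, 20)) = Mul(0, Rational(-1, 20)) = 0)
Mul(-884, Function('W')(20)) = Mul(-884, 0) = 0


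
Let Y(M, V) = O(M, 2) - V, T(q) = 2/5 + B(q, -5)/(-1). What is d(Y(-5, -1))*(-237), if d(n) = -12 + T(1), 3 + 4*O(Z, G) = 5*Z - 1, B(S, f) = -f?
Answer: 19671/5 ≈ 3934.2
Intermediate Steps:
T(q) = -23/5 (T(q) = 2/5 - 1*(-5)/(-1) = 2*(⅕) + 5*(-1) = ⅖ - 5 = -23/5)
O(Z, G) = -1 + 5*Z/4 (O(Z, G) = -¾ + (5*Z - 1)/4 = -¾ + (-1 + 5*Z)/4 = -¾ + (-¼ + 5*Z/4) = -1 + 5*Z/4)
Y(M, V) = -1 - V + 5*M/4 (Y(M, V) = (-1 + 5*M/4) - V = -1 - V + 5*M/4)
d(n) = -83/5 (d(n) = -12 - 23/5 = -83/5)
d(Y(-5, -1))*(-237) = -83/5*(-237) = 19671/5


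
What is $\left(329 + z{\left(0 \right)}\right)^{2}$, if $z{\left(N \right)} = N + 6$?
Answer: $112225$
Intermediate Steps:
$z{\left(N \right)} = 6 + N$
$\left(329 + z{\left(0 \right)}\right)^{2} = \left(329 + \left(6 + 0\right)\right)^{2} = \left(329 + 6\right)^{2} = 335^{2} = 112225$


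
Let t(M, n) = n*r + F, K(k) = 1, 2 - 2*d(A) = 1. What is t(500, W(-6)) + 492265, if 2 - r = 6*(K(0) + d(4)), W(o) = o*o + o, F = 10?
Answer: 492065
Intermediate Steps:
d(A) = 1/2 (d(A) = 1 - 1/2*1 = 1 - 1/2 = 1/2)
W(o) = o + o**2 (W(o) = o**2 + o = o + o**2)
r = -7 (r = 2 - 6*(1 + 1/2) = 2 - 6*3/2 = 2 - 1*9 = 2 - 9 = -7)
t(M, n) = 10 - 7*n (t(M, n) = n*(-7) + 10 = -7*n + 10 = 10 - 7*n)
t(500, W(-6)) + 492265 = (10 - (-42)*(1 - 6)) + 492265 = (10 - (-42)*(-5)) + 492265 = (10 - 7*30) + 492265 = (10 - 210) + 492265 = -200 + 492265 = 492065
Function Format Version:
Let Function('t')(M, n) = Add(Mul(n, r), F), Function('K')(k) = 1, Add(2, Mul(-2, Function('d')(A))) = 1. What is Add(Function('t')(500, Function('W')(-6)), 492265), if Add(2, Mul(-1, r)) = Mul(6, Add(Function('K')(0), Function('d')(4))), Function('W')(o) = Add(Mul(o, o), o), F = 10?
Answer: 492065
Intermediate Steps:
Function('d')(A) = Rational(1, 2) (Function('d')(A) = Add(1, Mul(Rational(-1, 2), 1)) = Add(1, Rational(-1, 2)) = Rational(1, 2))
Function('W')(o) = Add(o, Pow(o, 2)) (Function('W')(o) = Add(Pow(o, 2), o) = Add(o, Pow(o, 2)))
r = -7 (r = Add(2, Mul(-1, Mul(6, Add(1, Rational(1, 2))))) = Add(2, Mul(-1, Mul(6, Rational(3, 2)))) = Add(2, Mul(-1, 9)) = Add(2, -9) = -7)
Function('t')(M, n) = Add(10, Mul(-7, n)) (Function('t')(M, n) = Add(Mul(n, -7), 10) = Add(Mul(-7, n), 10) = Add(10, Mul(-7, n)))
Add(Function('t')(500, Function('W')(-6)), 492265) = Add(Add(10, Mul(-7, Mul(-6, Add(1, -6)))), 492265) = Add(Add(10, Mul(-7, Mul(-6, -5))), 492265) = Add(Add(10, Mul(-7, 30)), 492265) = Add(Add(10, -210), 492265) = Add(-200, 492265) = 492065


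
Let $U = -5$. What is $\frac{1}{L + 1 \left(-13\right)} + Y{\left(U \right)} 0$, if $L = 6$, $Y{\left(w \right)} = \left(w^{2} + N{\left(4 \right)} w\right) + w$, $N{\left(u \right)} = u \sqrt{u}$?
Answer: $- \frac{1}{7} \approx -0.14286$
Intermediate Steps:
$N{\left(u \right)} = u^{\frac{3}{2}}$
$Y{\left(w \right)} = w^{2} + 9 w$ ($Y{\left(w \right)} = \left(w^{2} + 4^{\frac{3}{2}} w\right) + w = \left(w^{2} + 8 w\right) + w = w^{2} + 9 w$)
$\frac{1}{L + 1 \left(-13\right)} + Y{\left(U \right)} 0 = \frac{1}{6 + 1 \left(-13\right)} + - 5 \left(9 - 5\right) 0 = \frac{1}{6 - 13} + \left(-5\right) 4 \cdot 0 = \frac{1}{-7} - 0 = - \frac{1}{7} + 0 = - \frac{1}{7}$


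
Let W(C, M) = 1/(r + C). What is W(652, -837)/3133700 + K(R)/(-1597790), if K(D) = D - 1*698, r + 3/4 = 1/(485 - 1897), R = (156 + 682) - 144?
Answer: 288220172667/115106297788699300 ≈ 2.5039e-6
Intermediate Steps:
R = 694 (R = 838 - 144 = 694)
r = -265/353 (r = -¾ + 1/(485 - 1897) = -¾ + 1/(-1412) = -¾ - 1/1412 = -265/353 ≈ -0.75071)
W(C, M) = 1/(-265/353 + C)
K(D) = -698 + D (K(D) = D - 698 = -698 + D)
W(652, -837)/3133700 + K(R)/(-1597790) = (353/(-265 + 353*652))/3133700 + (-698 + 694)/(-1597790) = (353/(-265 + 230156))*(1/3133700) - 4*(-1/1597790) = (353/229891)*(1/3133700) + 2/798895 = 353/720409426700 + 2/798895 = 288220172667/115106297788699300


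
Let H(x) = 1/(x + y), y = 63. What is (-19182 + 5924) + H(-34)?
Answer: -384481/29 ≈ -13258.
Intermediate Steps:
H(x) = 1/(63 + x) (H(x) = 1/(x + 63) = 1/(63 + x))
(-19182 + 5924) + H(-34) = (-19182 + 5924) + 1/(63 - 34) = -13258 + 1/29 = -384481/29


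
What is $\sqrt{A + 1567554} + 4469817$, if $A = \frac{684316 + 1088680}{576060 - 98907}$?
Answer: $4469817 + \frac{\sqrt{39654853340908886}}{159051} \approx 4.4711 \cdot 10^{6}$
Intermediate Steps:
$A = \frac{1772996}{477153} \approx 3.7158$
$\sqrt{A + 1567554} + 4469817 = \sqrt{\frac{1772996}{477153} + 1567554} + 4469817 = \sqrt{\frac{747964866758}{477153}} + 4469817 = \frac{\sqrt{39654853340908886}}{159051} + 4469817 = 4469817 + \frac{\sqrt{39654853340908886}}{159051}$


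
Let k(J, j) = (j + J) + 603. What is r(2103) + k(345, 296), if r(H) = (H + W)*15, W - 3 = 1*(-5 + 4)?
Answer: 32819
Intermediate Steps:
k(J, j) = 603 + J + j (k(J, j) = (J + j) + 603 = 603 + J + j)
W = 2 (W = 3 + 1*(-5 + 4) = 3 + 1*(-1) = 3 - 1 = 2)
r(H) = 30 + 15*H (r(H) = (H + 2)*15 = (2 + H)*15 = 30 + 15*H)
r(2103) + k(345, 296) = (30 + 15*2103) + (603 + 345 + 296) = (30 + 31545) + 1244 = 31575 + 1244 = 32819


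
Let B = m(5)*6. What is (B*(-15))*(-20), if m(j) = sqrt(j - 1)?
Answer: 3600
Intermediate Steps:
m(j) = sqrt(-1 + j)
B = 12 (B = sqrt(-1 + 5)*6 = sqrt(4)*6 = 2*6 = 12)
(B*(-15))*(-20) = (12*(-15))*(-20) = -180*(-20) = 3600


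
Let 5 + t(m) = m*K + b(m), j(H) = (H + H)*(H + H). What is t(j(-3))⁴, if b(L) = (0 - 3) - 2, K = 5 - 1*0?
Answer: 835210000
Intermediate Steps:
K = 5 (K = 5 + 0 = 5)
b(L) = -5 (b(L) = -3 - 2 = -5)
j(H) = 4*H² (j(H) = (2*H)*(2*H) = 4*H²)
t(m) = -10 + 5*m (t(m) = -5 + (m*5 - 5) = -5 + (5*m - 5) = -5 + (-5 + 5*m) = -10 + 5*m)
t(j(-3))⁴ = (-10 + 5*(4*(-3)²))⁴ = (-10 + 5*(4*9))⁴ = (-10 + 5*36)⁴ = (-10 + 180)⁴ = 170⁴ = 835210000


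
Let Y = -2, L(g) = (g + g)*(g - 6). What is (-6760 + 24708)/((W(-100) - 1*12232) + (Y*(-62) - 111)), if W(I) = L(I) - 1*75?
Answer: 8974/4453 ≈ 2.0153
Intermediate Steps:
L(g) = 2*g*(-6 + g) (L(g) = (2*g)*(-6 + g) = 2*g*(-6 + g))
W(I) = -75 + 2*I*(-6 + I) (W(I) = 2*I*(-6 + I) - 1*75 = 2*I*(-6 + I) - 75 = -75 + 2*I*(-6 + I))
(-6760 + 24708)/((W(-100) - 1*12232) + (Y*(-62) - 111)) = (-6760 + 24708)/(((-75 + 2*(-100)*(-6 - 100)) - 1*12232) + (-2*(-62) - 111)) = 17948/(((-75 + 2*(-100)*(-106)) - 12232) + (124 - 111)) = 17948/(((-75 + 21200) - 12232) + 13) = 17948/((21125 - 12232) + 13) = 17948/(8893 + 13) = 17948/8906 = 17948*(1/8906) = 8974/4453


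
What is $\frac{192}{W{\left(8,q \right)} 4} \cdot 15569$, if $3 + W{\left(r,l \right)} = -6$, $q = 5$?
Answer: $- \frac{249104}{3} \approx -83035.0$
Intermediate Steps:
$W{\left(r,l \right)} = -9$ ($W{\left(r,l \right)} = -3 - 6 = -9$)
$\frac{192}{W{\left(8,q \right)} 4} \cdot 15569 = \frac{192}{\left(-9\right) 4} \cdot 15569 = \frac{192}{-36} \cdot 15569 = 192 \left(- \frac{1}{36}\right) 15569 = \left(- \frac{16}{3}\right) 15569 = - \frac{249104}{3}$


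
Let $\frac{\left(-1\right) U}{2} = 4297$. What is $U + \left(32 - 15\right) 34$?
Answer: $-8016$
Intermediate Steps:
$U = -8594$ ($U = \left(-2\right) 4297 = -8594$)
$U + \left(32 - 15\right) 34 = -8594 + \left(32 - 15\right) 34 = -8594 + 17 \cdot 34 = -8594 + 578 = -8016$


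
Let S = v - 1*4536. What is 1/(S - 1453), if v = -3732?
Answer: -1/9721 ≈ -0.00010287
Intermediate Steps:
S = -8268 (S = -3732 - 1*4536 = -3732 - 4536 = -8268)
1/(S - 1453) = 1/(-8268 - 1453) = 1/(-9721) = -1/9721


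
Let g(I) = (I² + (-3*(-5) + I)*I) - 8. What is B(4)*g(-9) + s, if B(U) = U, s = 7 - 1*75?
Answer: 8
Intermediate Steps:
s = -68 (s = 7 - 75 = -68)
g(I) = -8 + I² + I*(15 + I) (g(I) = (I² + (15 + I)*I) - 8 = (I² + I*(15 + I)) - 8 = -8 + I² + I*(15 + I))
B(4)*g(-9) + s = 4*(-8 + 2*(-9)² + 15*(-9)) - 68 = 4*(-8 + 2*81 - 135) - 68 = 4*(-8 + 162 - 135) - 68 = 4*19 - 68 = 76 - 68 = 8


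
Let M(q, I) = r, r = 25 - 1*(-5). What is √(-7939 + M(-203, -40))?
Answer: I*√7909 ≈ 88.933*I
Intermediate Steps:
r = 30 (r = 25 + 5 = 30)
M(q, I) = 30
√(-7939 + M(-203, -40)) = √(-7939 + 30) = √(-7909) = I*√7909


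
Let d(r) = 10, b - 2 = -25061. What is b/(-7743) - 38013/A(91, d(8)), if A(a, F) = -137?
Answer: 99255914/353597 ≈ 280.70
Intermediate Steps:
b = -25059 (b = 2 - 25061 = -25059)
b/(-7743) - 38013/A(91, d(8)) = -25059/(-7743) - 38013/(-137) = -25059*(-1/7743) - 38013*(-1/137) = 8353/2581 + 38013/137 = 99255914/353597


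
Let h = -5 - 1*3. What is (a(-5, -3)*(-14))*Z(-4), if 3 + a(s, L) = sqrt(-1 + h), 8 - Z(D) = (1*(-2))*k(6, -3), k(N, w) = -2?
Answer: 168 - 168*I ≈ 168.0 - 168.0*I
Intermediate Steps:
h = -8 (h = -5 - 3 = -8)
Z(D) = 4 (Z(D) = 8 - 1*(-2)*(-2) = 8 - (-2)*(-2) = 8 - 1*4 = 8 - 4 = 4)
a(s, L) = -3 + 3*I (a(s, L) = -3 + sqrt(-1 - 8) = -3 + sqrt(-9) = -3 + 3*I)
(a(-5, -3)*(-14))*Z(-4) = ((-3 + 3*I)*(-14))*4 = (42 - 42*I)*4 = 168 - 168*I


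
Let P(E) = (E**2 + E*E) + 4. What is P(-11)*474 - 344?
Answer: 116260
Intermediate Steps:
P(E) = 4 + 2*E**2 (P(E) = (E**2 + E**2) + 4 = 2*E**2 + 4 = 4 + 2*E**2)
P(-11)*474 - 344 = (4 + 2*(-11)**2)*474 - 344 = (4 + 2*121)*474 - 344 = (4 + 242)*474 - 344 = 246*474 - 344 = 116604 - 344 = 116260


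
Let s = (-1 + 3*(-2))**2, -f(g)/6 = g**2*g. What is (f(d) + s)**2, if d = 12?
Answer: 106481761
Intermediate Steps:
f(g) = -6*g**3 (f(g) = -6*g**2*g = -6*g**3)
s = 49 (s = (-1 - 6)**2 = (-7)**2 = 49)
(f(d) + s)**2 = (-6*12**3 + 49)**2 = (-6*1728 + 49)**2 = (-10368 + 49)**2 = (-10319)**2 = 106481761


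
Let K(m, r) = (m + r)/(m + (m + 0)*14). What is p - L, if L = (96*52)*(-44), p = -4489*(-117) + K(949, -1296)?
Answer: 10603095988/14235 ≈ 7.4486e+5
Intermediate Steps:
K(m, r) = (m + r)/(15*m) (K(m, r) = (m + r)/(m + m*14) = (m + r)/(m + 14*m) = (m + r)/((15*m)) = (m + r)*(1/(15*m)) = (m + r)/(15*m))
p = 7476406708/14235 (p = -4489*(-117) + (1/15)*(949 - 1296)/949 = 525213 + (1/15)*(1/949)*(-347) = 525213 - 347/14235 = 7476406708/14235 ≈ 5.2521e+5)
L = -219648 (L = 4992*(-44) = -219648)
p - L = 7476406708/14235 - 1*(-219648) = 7476406708/14235 + 219648 = 10603095988/14235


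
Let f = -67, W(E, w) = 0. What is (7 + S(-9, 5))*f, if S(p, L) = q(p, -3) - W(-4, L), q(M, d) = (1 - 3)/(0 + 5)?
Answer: -2211/5 ≈ -442.20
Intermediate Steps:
q(M, d) = -⅖ (q(M, d) = -2/5 = -2*⅕ = -⅖)
S(p, L) = -⅖ (S(p, L) = -⅖ - 1*0 = -⅖ + 0 = -⅖)
(7 + S(-9, 5))*f = (7 - ⅖)*(-67) = (33/5)*(-67) = -2211/5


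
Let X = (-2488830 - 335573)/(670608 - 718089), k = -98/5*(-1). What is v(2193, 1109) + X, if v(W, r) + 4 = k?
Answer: 17825533/237405 ≈ 75.085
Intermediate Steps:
k = 98/5 (k = -98/5*(-1) = 98/5 ≈ 19.600)
v(W, r) = 78/5 (v(W, r) = -4 + 98/5 = 78/5)
X = 2824403/47481 (X = -2824403/(-47481) = -2824403*(-1/47481) = 2824403/47481 ≈ 59.485)
v(2193, 1109) + X = 78/5 + 2824403/47481 = 17825533/237405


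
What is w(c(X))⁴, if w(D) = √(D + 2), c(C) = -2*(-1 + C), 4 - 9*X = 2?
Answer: 1024/81 ≈ 12.642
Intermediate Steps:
X = 2/9 (X = 4/9 - ⅑*2 = 4/9 - 2/9 = 2/9 ≈ 0.22222)
c(C) = 2 - 2*C
w(D) = √(2 + D)
w(c(X))⁴ = (√(2 + (2 - 2*2/9)))⁴ = (√(2 + (2 - 4/9)))⁴ = (√(2 + 14/9))⁴ = (√(32/9))⁴ = (4*√2/3)⁴ = 1024/81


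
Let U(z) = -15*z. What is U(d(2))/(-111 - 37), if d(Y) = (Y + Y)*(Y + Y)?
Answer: 60/37 ≈ 1.6216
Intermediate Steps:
d(Y) = 4*Y**2 (d(Y) = (2*Y)*(2*Y) = 4*Y**2)
U(d(2))/(-111 - 37) = (-60*2**2)/(-111 - 37) = -60*4/(-148) = -15*16*(-1/148) = -240*(-1/148) = 60/37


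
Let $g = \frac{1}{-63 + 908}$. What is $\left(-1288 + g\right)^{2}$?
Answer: $\frac{1184525312881}{714025} \approx 1.6589 \cdot 10^{6}$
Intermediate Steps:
$g = \frac{1}{845} \approx 0.0011834$
$\left(-1288 + g\right)^{2} = \left(-1288 + \frac{1}{845}\right)^{2} = \left(- \frac{1088359}{845}\right)^{2} = \frac{1184525312881}{714025}$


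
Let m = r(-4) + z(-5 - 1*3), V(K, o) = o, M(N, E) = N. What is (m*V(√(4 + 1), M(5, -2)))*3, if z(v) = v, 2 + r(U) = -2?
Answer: -180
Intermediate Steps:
r(U) = -4 (r(U) = -2 - 2 = -4)
m = -12 (m = -4 + (-5 - 1*3) = -4 + (-5 - 3) = -4 - 8 = -12)
(m*V(√(4 + 1), M(5, -2)))*3 = -12*5*3 = -60*3 = -180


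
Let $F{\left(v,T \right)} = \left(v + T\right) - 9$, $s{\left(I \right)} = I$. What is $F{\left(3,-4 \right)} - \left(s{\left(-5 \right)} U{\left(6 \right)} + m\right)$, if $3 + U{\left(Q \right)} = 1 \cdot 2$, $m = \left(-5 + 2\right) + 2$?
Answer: $-14$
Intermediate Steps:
$m = -1$ ($m = -3 + 2 = -1$)
$F{\left(v,T \right)} = -9 + T + v$ ($F{\left(v,T \right)} = \left(T + v\right) - 9 = -9 + T + v$)
$U{\left(Q \right)} = -1$ ($U{\left(Q \right)} = -3 + 1 \cdot 2 = -3 + 2 = -1$)
$F{\left(3,-4 \right)} - \left(s{\left(-5 \right)} U{\left(6 \right)} + m\right) = \left(-9 - 4 + 3\right) - \left(\left(-5\right) \left(-1\right) - 1\right) = -10 - \left(5 - 1\right) = -10 - 4 = -14$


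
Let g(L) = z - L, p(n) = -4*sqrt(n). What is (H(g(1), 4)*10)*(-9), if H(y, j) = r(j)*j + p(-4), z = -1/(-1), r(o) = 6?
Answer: -2160 + 720*I ≈ -2160.0 + 720.0*I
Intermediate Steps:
z = 1 (z = -1*(-1) = 1)
g(L) = 1 - L
H(y, j) = -8*I + 6*j (H(y, j) = 6*j - 8*I = -8*I + 6*j)
(H(g(1), 4)*10)*(-9) = ((-8*I + 6*4)*10)*(-9) = ((-8*I + 24)*10)*(-9) = ((24 - 8*I)*10)*(-9) = (240 - 80*I)*(-9) = -2160 + 720*I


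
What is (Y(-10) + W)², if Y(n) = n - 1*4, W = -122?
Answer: 18496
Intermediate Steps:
Y(n) = -4 + n (Y(n) = n - 4 = -4 + n)
(Y(-10) + W)² = ((-4 - 10) - 122)² = (-14 - 122)² = (-136)² = 18496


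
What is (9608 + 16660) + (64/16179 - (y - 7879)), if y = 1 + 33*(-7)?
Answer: 556185547/16179 ≈ 34377.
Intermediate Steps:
y = -230 (y = 1 - 231 = -230)
(9608 + 16660) + (64/16179 - (y - 7879)) = (9608 + 16660) + (64/16179 - (-230 - 7879)) = 26268 + (64*(1/16179) - 1*(-8109)) = 26268 + (64/16179 + 8109) = 26268 + 131195575/16179 = 556185547/16179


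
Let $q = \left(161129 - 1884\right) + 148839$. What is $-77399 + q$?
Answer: $230685$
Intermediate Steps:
$q = 308084$ ($q = \left(161129 - 1884\right) + 148839 = 159245 + 148839 = 308084$)
$-77399 + q = -77399 + 308084 = 230685$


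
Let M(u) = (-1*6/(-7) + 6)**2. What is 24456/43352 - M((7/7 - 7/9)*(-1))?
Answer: -12335583/265531 ≈ -46.456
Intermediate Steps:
M(u) = 2304/49 (M(u) = (-6*(-1/7) + 6)**2 = (6/7 + 6)**2 = (48/7)**2 = 2304/49)
24456/43352 - M((7/7 - 7/9)*(-1)) = 24456/43352 - 1*2304/49 = 24456*(1/43352) - 2304/49 = 3057/5419 - 2304/49 = -12335583/265531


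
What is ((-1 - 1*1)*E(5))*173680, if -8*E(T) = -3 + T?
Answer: 86840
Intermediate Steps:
E(T) = 3/8 - T/8 (E(T) = -(-3 + T)/8 = 3/8 - T/8)
((-1 - 1*1)*E(5))*173680 = ((-1 - 1*1)*(3/8 - ⅛*5))*173680 = ((-1 - 1)*(3/8 - 5/8))*173680 = -2*(-¼)*173680 = (½)*173680 = 86840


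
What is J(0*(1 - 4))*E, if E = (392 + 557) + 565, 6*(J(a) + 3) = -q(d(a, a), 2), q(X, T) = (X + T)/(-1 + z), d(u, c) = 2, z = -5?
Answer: -39364/9 ≈ -4373.8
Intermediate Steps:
q(X, T) = -T/6 - X/6 (q(X, T) = (X + T)/(-1 - 5) = (T + X)/(-6) = (T + X)*(-1/6) = -T/6 - X/6)
J(a) = -26/9 (J(a) = -3 + (-(-1/6*2 - 1/6*2))/6 = -3 + (-(-1/3 - 1/3))/6 = -3 + (-1*(-2/3))/6 = -3 + (1/6)*(2/3) = -3 + 1/9 = -26/9)
E = 1514 (E = 949 + 565 = 1514)
J(0*(1 - 4))*E = -26/9*1514 = -39364/9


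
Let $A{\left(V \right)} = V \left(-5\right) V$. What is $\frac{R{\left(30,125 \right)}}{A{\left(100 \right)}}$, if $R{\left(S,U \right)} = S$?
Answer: $- \frac{3}{5000} \approx -0.0006$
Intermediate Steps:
$A{\left(V \right)} = - 5 V^{2}$ ($A{\left(V \right)} = - 5 V V = - 5 V^{2}$)
$\frac{R{\left(30,125 \right)}}{A{\left(100 \right)}} = \frac{30}{\left(-5\right) 100^{2}} = \frac{30}{\left(-5\right) 10000} = \frac{30}{-50000} = 30 \left(- \frac{1}{50000}\right) = - \frac{3}{5000}$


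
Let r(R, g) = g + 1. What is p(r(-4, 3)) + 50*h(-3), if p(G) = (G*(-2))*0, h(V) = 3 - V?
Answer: 300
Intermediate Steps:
r(R, g) = 1 + g
p(G) = 0 (p(G) = -2*G*0 = 0)
p(r(-4, 3)) + 50*h(-3) = 0 + 50*(3 - 1*(-3)) = 0 + 50*(3 + 3) = 0 + 50*6 = 0 + 300 = 300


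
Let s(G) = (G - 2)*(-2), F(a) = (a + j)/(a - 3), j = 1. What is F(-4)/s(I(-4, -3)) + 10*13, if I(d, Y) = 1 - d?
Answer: 1819/14 ≈ 129.93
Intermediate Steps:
F(a) = (1 + a)/(-3 + a) (F(a) = (a + 1)/(a - 3) = (1 + a)/(-3 + a))
s(G) = 4 - 2*G (s(G) = (-2 + G)*(-2) = 4 - 2*G)
F(-4)/s(I(-4, -3)) + 10*13 = ((1 - 4)/(-3 - 4))/(4 - 2*(1 - 1*(-4))) + 10*13 = (-3/(-7))/(4 - 2*(1 + 4)) + 130 = (-⅐*(-3))/(4 - 2*5) + 130 = 3/(7*(4 - 10)) + 130 = (3/7)/(-6) + 130 = (3/7)*(-⅙) + 130 = -1/14 + 130 = 1819/14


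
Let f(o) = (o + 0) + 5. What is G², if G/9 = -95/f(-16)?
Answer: 731025/121 ≈ 6041.5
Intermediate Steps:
f(o) = 5 + o (f(o) = o + 5 = 5 + o)
G = 855/11 (G = 9*(-95/(5 - 16)) = 9*(-95/(-11)) = 9*(-95*(-1/11)) = 9*(95/11) = 855/11 ≈ 77.727)
G² = (855/11)² = 731025/121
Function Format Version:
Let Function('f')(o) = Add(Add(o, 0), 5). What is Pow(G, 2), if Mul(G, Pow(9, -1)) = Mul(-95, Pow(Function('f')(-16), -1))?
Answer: Rational(731025, 121) ≈ 6041.5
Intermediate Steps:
Function('f')(o) = Add(5, o) (Function('f')(o) = Add(o, 5) = Add(5, o))
G = Rational(855, 11) (G = Mul(9, Mul(-95, Pow(Add(5, -16), -1))) = Mul(9, Mul(-95, Pow(-11, -1))) = Mul(9, Mul(-95, Rational(-1, 11))) = Mul(9, Rational(95, 11)) = Rational(855, 11) ≈ 77.727)
Pow(G, 2) = Pow(Rational(855, 11), 2) = Rational(731025, 121)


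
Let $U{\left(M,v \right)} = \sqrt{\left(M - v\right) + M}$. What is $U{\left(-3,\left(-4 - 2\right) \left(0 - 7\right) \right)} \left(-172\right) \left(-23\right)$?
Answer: $15824 i \sqrt{3} \approx 27408.0 i$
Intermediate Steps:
$U{\left(M,v \right)} = \sqrt{- v + 2 M}$
$U{\left(-3,\left(-4 - 2\right) \left(0 - 7\right) \right)} \left(-172\right) \left(-23\right) = \sqrt{- \left(-4 - 2\right) \left(0 - 7\right) + 2 \left(-3\right)} \left(-172\right) \left(-23\right) = \sqrt{- \left(-6\right) \left(-7\right) - 6} \left(-172\right) \left(-23\right) = \sqrt{\left(-1\right) 42 - 6} \left(-172\right) \left(-23\right) = \sqrt{-42 - 6} \left(-172\right) \left(-23\right) = \sqrt{-48} \left(-172\right) \left(-23\right) = 4 i \sqrt{3} \left(-172\right) \left(-23\right) = - 688 i \sqrt{3} \left(-23\right) = 15824 i \sqrt{3}$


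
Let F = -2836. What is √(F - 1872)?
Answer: 2*I*√1177 ≈ 68.615*I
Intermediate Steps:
√(F - 1872) = √(-2836 - 1872) = √(-4708) = 2*I*√1177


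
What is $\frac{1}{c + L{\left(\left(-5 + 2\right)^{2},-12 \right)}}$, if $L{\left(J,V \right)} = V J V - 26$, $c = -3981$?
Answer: $- \frac{1}{2711} \approx -0.00036887$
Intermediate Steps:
$L{\left(J,V \right)} = -26 + J V^{2}$ ($L{\left(J,V \right)} = J V V - 26 = J V^{2} - 26 = -26 + J V^{2}$)
$\frac{1}{c + L{\left(\left(-5 + 2\right)^{2},-12 \right)}} = \frac{1}{-3981 - \left(26 - \left(-5 + 2\right)^{2} \left(-12\right)^{2}\right)} = \frac{1}{-3981 - \left(26 - \left(-3\right)^{2} \cdot 144\right)} = \frac{1}{-3981 + \left(-26 + 9 \cdot 144\right)} = \frac{1}{-3981 + \left(-26 + 1296\right)} = \frac{1}{-3981 + 1270} = \frac{1}{-2711} = - \frac{1}{2711}$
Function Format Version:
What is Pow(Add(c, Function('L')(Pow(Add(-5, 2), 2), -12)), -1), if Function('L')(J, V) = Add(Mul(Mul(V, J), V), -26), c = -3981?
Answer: Rational(-1, 2711) ≈ -0.00036887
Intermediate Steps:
Function('L')(J, V) = Add(-26, Mul(J, Pow(V, 2))) (Function('L')(J, V) = Add(Mul(Mul(J, V), V), -26) = Add(Mul(J, Pow(V, 2)), -26) = Add(-26, Mul(J, Pow(V, 2))))
Pow(Add(c, Function('L')(Pow(Add(-5, 2), 2), -12)), -1) = Pow(Add(-3981, Add(-26, Mul(Pow(Add(-5, 2), 2), Pow(-12, 2)))), -1) = Pow(Add(-3981, Add(-26, Mul(Pow(-3, 2), 144))), -1) = Pow(Add(-3981, Add(-26, Mul(9, 144))), -1) = Pow(Add(-3981, Add(-26, 1296)), -1) = Pow(Add(-3981, 1270), -1) = Pow(-2711, -1) = Rational(-1, 2711)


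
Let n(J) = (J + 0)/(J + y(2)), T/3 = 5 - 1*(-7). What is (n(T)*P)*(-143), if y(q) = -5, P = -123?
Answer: 633204/31 ≈ 20426.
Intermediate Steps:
T = 36 (T = 3*(5 - 1*(-7)) = 3*(5 + 7) = 3*12 = 36)
n(J) = J/(-5 + J) (n(J) = (J + 0)/(J - 5) = J/(-5 + J))
(n(T)*P)*(-143) = ((36/(-5 + 36))*(-123))*(-143) = ((36/31)*(-123))*(-143) = -4428/31*(-143) = 633204/31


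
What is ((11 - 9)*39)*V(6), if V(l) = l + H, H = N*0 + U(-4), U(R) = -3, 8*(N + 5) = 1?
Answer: 234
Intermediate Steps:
N = -39/8 (N = -5 + (⅛)*1 = -5 + ⅛ = -39/8 ≈ -4.8750)
H = -3 (H = -39/8*0 - 3 = 0 - 3 = -3)
V(l) = -3 + l (V(l) = l - 3 = -3 + l)
((11 - 9)*39)*V(6) = ((11 - 9)*39)*(-3 + 6) = (2*39)*3 = 78*3 = 234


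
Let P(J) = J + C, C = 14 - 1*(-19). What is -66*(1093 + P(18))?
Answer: -75504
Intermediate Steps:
C = 33 (C = 14 + 19 = 33)
P(J) = 33 + J (P(J) = J + 33 = 33 + J)
-66*(1093 + P(18)) = -66*(1093 + (33 + 18)) = -66*(1093 + 51) = -66*1144 = -75504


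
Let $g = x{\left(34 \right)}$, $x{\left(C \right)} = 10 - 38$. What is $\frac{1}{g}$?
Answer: $- \frac{1}{28} \approx -0.035714$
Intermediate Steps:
$x{\left(C \right)} = -28$ ($x{\left(C \right)} = 10 - 38 = -28$)
$g = -28$
$\frac{1}{g} = \frac{1}{-28} = - \frac{1}{28}$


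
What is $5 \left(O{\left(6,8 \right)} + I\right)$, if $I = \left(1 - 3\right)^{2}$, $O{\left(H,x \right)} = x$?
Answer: $60$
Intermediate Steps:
$I = 4$ ($I = \left(-2\right)^{2} = 4$)
$5 \left(O{\left(6,8 \right)} + I\right) = 5 \left(8 + 4\right) = 5 \cdot 12 = 60$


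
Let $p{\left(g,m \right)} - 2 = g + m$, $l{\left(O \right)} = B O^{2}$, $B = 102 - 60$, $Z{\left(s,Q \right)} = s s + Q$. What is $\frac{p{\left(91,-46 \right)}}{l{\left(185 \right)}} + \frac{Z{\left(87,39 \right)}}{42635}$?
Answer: $\frac{2187624689}{12257136150} \approx 0.17848$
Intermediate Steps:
$Z{\left(s,Q \right)} = Q + s^{2}$ ($Z{\left(s,Q \right)} = s^{2} + Q = Q + s^{2}$)
$B = 42$ ($B = 102 - 60 = 42$)
$l{\left(O \right)} = 42 O^{2}$
$p{\left(g,m \right)} = 2 + g + m$ ($p{\left(g,m \right)} = 2 + \left(g + m\right) = 2 + g + m$)
$\frac{p{\left(91,-46 \right)}}{l{\left(185 \right)}} + \frac{Z{\left(87,39 \right)}}{42635} = \frac{2 + 91 - 46}{42 \cdot 185^{2}} + \frac{39 + 87^{2}}{42635} = \frac{47}{42 \cdot 34225} + \left(39 + 7569\right) \frac{1}{42635} = \frac{47}{1437450} + 7608 \cdot \frac{1}{42635} = 47 \cdot \frac{1}{1437450} + \frac{7608}{42635} = \frac{47}{1437450} + \frac{7608}{42635} = \frac{2187624689}{12257136150}$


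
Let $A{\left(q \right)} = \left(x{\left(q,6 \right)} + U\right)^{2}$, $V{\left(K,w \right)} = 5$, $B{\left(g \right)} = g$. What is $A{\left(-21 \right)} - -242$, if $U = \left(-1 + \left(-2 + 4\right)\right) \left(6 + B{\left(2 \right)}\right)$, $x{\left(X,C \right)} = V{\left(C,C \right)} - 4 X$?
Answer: $9651$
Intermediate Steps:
$x{\left(X,C \right)} = 5 - 4 X$
$U = 8$ ($U = \left(-1 + \left(-2 + 4\right)\right) \left(6 + 2\right) = \left(-1 + 2\right) 8 = 1 \cdot 8 = 8$)
$A{\left(q \right)} = \left(13 - 4 q\right)^{2}$ ($A{\left(q \right)} = \left(\left(5 - 4 q\right) + 8\right)^{2} = \left(13 - 4 q\right)^{2}$)
$A{\left(-21 \right)} - -242 = \left(-13 + 4 \left(-21\right)\right)^{2} - -242 = \left(-13 - 84\right)^{2} + 242 = \left(-97\right)^{2} + 242 = 9409 + 242 = 9651$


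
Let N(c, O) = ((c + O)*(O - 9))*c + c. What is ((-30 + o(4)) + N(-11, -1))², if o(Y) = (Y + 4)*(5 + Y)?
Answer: 1661521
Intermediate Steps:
o(Y) = (4 + Y)*(5 + Y)
N(c, O) = c + c*(-9 + O)*(O + c) (N(c, O) = ((O + c)*(-9 + O))*c + c = ((-9 + O)*(O + c))*c + c = c*(-9 + O)*(O + c) + c = c + c*(-9 + O)*(O + c))
((-30 + o(4)) + N(-11, -1))² = ((-30 + (20 + 4² + 9*4)) - 11*(1 + (-1)² - 9*(-1) - 9*(-11) - 1*(-11)))² = ((-30 + (20 + 16 + 36)) - 11*(1 + 1 + 9 + 99 + 11))² = ((-30 + 72) - 11*121)² = (42 - 1331)² = (-1289)² = 1661521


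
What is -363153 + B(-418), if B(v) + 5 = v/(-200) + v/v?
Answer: -36315491/100 ≈ -3.6316e+5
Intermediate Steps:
B(v) = -4 - v/200 (B(v) = -5 + (v/(-200) + v/v) = -5 + (v*(-1/200) + 1) = -5 + (-v/200 + 1) = -5 + (1 - v/200) = -4 - v/200)
-363153 + B(-418) = -363153 + (-4 - 1/200*(-418)) = -363153 + (-4 + 209/100) = -363153 - 191/100 = -36315491/100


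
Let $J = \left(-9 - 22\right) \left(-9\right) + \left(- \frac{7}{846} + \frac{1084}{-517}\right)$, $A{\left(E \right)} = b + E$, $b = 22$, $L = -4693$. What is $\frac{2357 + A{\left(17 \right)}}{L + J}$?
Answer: $- \frac{22297176}{41096273} \approx -0.54256$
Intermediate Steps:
$A{\left(E \right)} = 22 + E$
$J = \frac{2576785}{9306}$ ($J = \left(-31\right) \left(-9\right) + \left(\left(-7\right) \frac{1}{846} + 1084 \left(- \frac{1}{517}\right)\right) = 279 - \frac{19589}{9306} = \frac{2576785}{9306} \approx 276.9$)
$\frac{2357 + A{\left(17 \right)}}{L + J} = \frac{2357 + \left(22 + 17\right)}{-4693 + \frac{2576785}{9306}} = \frac{2357 + 39}{- \frac{41096273}{9306}} = 2396 \left(- \frac{9306}{41096273}\right) = - \frac{22297176}{41096273}$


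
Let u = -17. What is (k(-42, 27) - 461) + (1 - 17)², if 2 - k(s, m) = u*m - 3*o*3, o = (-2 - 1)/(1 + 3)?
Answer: 997/4 ≈ 249.25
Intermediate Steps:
o = -¾ (o = -3/4 = -3*¼ = -¾ ≈ -0.75000)
k(s, m) = -19/4 + 17*m (k(s, m) = 2 - (-17*m - 3*(-¾)*3) = 2 - (-17*m + (9/4)*3) = 2 - (-17*m + 27/4) = 2 - (27/4 - 17*m) = 2 + (-27/4 + 17*m) = -19/4 + 17*m)
(k(-42, 27) - 461) + (1 - 17)² = ((-19/4 + 17*27) - 461) + (1 - 17)² = ((-19/4 + 459) - 461) + (-16)² = (1817/4 - 461) + 256 = -27/4 + 256 = 997/4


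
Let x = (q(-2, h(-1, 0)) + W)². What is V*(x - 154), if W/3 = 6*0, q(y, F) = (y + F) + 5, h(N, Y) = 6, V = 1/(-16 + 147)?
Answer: -73/131 ≈ -0.55725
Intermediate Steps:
V = 1/131 ≈ 0.0076336
q(y, F) = 5 + F + y (q(y, F) = (F + y) + 5 = 5 + F + y)
W = 0 (W = 3*(6*0) = 3*0 = 0)
x = 81 (x = ((5 + 6 - 2) + 0)² = (9 + 0)² = 9² = 81)
V*(x - 154) = (81 - 154)/131 = (1/131)*(-73) = -73/131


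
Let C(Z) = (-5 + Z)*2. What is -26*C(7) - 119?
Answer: -223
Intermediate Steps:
C(Z) = -10 + 2*Z
-26*C(7) - 119 = -26*(-10 + 2*7) - 119 = -26*(-10 + 14) - 119 = -26*4 - 119 = -104 - 119 = -223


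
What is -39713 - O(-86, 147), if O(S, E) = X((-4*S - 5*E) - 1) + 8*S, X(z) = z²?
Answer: -192689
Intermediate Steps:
O(S, E) = (-1 - 5*E - 4*S)² + 8*S (O(S, E) = ((-4*S - 5*E) - 1)² + 8*S = ((-5*E - 4*S) - 1)² + 8*S = (-1 - 5*E - 4*S)² + 8*S)
-39713 - O(-86, 147) = -39713 - ((1 + 4*(-86) + 5*147)² + 8*(-86)) = -39713 - ((1 - 344 + 735)² - 688) = -39713 - (392² - 688) = -39713 - (153664 - 688) = -39713 - 1*152976 = -39713 - 152976 = -192689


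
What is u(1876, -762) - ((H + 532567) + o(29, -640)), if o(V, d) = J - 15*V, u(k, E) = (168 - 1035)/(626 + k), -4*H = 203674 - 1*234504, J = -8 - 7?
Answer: -225106961/417 ≈ -5.3983e+5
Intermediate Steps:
J = -15
H = 15415/2 (H = -(203674 - 1*234504)/4 = -(203674 - 234504)/4 = -1/4*(-30830) = 15415/2 ≈ 7707.5)
u(k, E) = -867/(626 + k)
o(V, d) = -15 - 15*V
u(1876, -762) - ((H + 532567) + o(29, -640)) = -867/(626 + 1876) - ((15415/2 + 532567) + (-15 - 15*29)) = -867/2502 - (1080549/2 + (-15 - 435)) = -867*1/2502 - (1080549/2 - 450) = -289/834 - 1*1079649/2 = -289/834 - 1079649/2 = -225106961/417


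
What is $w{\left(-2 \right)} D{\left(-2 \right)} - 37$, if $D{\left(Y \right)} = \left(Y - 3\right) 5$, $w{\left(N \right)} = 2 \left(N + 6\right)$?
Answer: $-237$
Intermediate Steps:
$w{\left(N \right)} = 12 + 2 N$ ($w{\left(N \right)} = 2 \left(6 + N\right) = 12 + 2 N$)
$D{\left(Y \right)} = -15 + 5 Y$ ($D{\left(Y \right)} = \left(-3 + Y\right) 5 = -15 + 5 Y$)
$w{\left(-2 \right)} D{\left(-2 \right)} - 37 = \left(12 + 2 \left(-2\right)\right) \left(-15 + 5 \left(-2\right)\right) - 37 = \left(12 - 4\right) \left(-15 - 10\right) - 37 = 8 \left(-25\right) - 37 = -200 - 37 = -237$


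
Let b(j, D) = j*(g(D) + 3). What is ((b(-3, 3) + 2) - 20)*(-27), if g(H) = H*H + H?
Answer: 1701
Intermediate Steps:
g(H) = H + H**2 (g(H) = H**2 + H = H + H**2)
b(j, D) = j*(3 + D*(1 + D)) (b(j, D) = j*(D*(1 + D) + 3) = j*(3 + D*(1 + D)))
((b(-3, 3) + 2) - 20)*(-27) = ((-3*(3 + 3*(1 + 3)) + 2) - 20)*(-27) = ((-3*(3 + 3*4) + 2) - 20)*(-27) = ((-3*(3 + 12) + 2) - 20)*(-27) = ((-3*15 + 2) - 20)*(-27) = ((-45 + 2) - 20)*(-27) = (-43 - 20)*(-27) = -63*(-27) = 1701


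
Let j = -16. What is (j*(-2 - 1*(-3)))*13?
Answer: -208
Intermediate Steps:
(j*(-2 - 1*(-3)))*13 = -16*(-2 - 1*(-3))*13 = -16*(-2 + 3)*13 = -16*1*13 = -16*13 = -208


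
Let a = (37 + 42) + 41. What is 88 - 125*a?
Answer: -14912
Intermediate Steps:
a = 120 (a = 79 + 41 = 120)
88 - 125*a = 88 - 125*120 = 88 - 15000 = -14912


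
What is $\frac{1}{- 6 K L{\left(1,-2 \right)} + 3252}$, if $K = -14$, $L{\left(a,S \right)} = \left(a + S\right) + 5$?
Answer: $\frac{1}{3588} \approx 0.00027871$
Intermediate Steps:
$L{\left(a,S \right)} = 5 + S + a$ ($L{\left(a,S \right)} = \left(S + a\right) + 5 = 5 + S + a$)
$\frac{1}{- 6 K L{\left(1,-2 \right)} + 3252} = \frac{1}{\left(-6\right) \left(-14\right) \left(5 - 2 + 1\right) + 3252} = \frac{1}{84 \cdot 4 + 3252} = \frac{1}{336 + 3252} = \frac{1}{3588}$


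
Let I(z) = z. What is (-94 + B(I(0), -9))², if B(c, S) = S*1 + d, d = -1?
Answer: 10816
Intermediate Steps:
B(c, S) = -1 + S (B(c, S) = S*1 - 1 = S - 1 = -1 + S)
(-94 + B(I(0), -9))² = (-94 + (-1 - 9))² = (-94 - 10)² = (-104)² = 10816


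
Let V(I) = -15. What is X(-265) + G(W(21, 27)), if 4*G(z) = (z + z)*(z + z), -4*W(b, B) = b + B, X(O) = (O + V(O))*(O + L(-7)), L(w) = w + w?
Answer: 78264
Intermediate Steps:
L(w) = 2*w
X(O) = (-15 + O)*(-14 + O) (X(O) = (O - 15)*(O + 2*(-7)) = (-15 + O)*(O - 14) = (-15 + O)*(-14 + O))
W(b, B) = -B/4 - b/4 (W(b, B) = -(b + B)/4 = -(B + b)/4 = -B/4 - b/4)
G(z) = z**2 (G(z) = ((z + z)*(z + z))/4 = ((2*z)*(2*z))/4 = (4*z**2)/4 = z**2)
X(-265) + G(W(21, 27)) = (210 + (-265)**2 - 29*(-265)) + (-1/4*27 - 1/4*21)**2 = (210 + 70225 + 7685) + (-27/4 - 21/4)**2 = 78120 + (-12)**2 = 78120 + 144 = 78264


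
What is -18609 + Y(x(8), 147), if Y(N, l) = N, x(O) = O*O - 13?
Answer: -18558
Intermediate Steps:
x(O) = -13 + O**2 (x(O) = O**2 - 13 = -13 + O**2)
-18609 + Y(x(8), 147) = -18609 + (-13 + 8**2) = -18609 + (-13 + 64) = -18609 + 51 = -18558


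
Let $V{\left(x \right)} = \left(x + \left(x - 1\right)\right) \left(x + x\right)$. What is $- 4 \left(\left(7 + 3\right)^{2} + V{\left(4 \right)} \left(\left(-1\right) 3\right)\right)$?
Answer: $272$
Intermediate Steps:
$V{\left(x \right)} = 2 x \left(-1 + 2 x\right)$ ($V{\left(x \right)} = \left(x + \left(x - 1\right)\right) 2 x = \left(x + \left(-1 + x\right)\right) 2 x = \left(-1 + 2 x\right) 2 x = 2 x \left(-1 + 2 x\right)$)
$- 4 \left(\left(7 + 3\right)^{2} + V{\left(4 \right)} \left(\left(-1\right) 3\right)\right) = - 4 \left(\left(7 + 3\right)^{2} + 2 \cdot 4 \left(-1 + 2 \cdot 4\right) \left(\left(-1\right) 3\right)\right) = - 4 \left(10^{2} + 2 \cdot 4 \left(-1 + 8\right) \left(-3\right)\right) = - 4 \left(100 + 2 \cdot 4 \cdot 7 \left(-3\right)\right) = - 4 \left(100 + 56 \left(-3\right)\right) = - 4 \left(100 - 168\right) = \left(-4\right) \left(-68\right) = 272$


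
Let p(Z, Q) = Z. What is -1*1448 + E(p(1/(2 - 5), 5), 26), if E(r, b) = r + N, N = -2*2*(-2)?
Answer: -4321/3 ≈ -1440.3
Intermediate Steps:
N = 8 (N = -4*(-2) = 8)
E(r, b) = 8 + r (E(r, b) = r + 8 = 8 + r)
-1*1448 + E(p(1/(2 - 5), 5), 26) = -1*1448 + (8 + 1/(2 - 5)) = -1448 + (8 + 1/(-3)) = -1448 + (8 - ⅓) = -1448 + 23/3 = -4321/3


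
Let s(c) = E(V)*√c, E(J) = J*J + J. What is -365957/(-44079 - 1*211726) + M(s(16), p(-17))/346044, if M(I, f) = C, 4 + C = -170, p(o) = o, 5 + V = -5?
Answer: 21098785673/14753297570 ≈ 1.4301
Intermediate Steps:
V = -10 (V = -5 - 5 = -10)
E(J) = J + J² (E(J) = J² + J = J + J²)
C = -174 (C = -4 - 170 = -174)
s(c) = 90*√c (s(c) = (-10*(1 - 10))*√c = (-10*(-9))*√c = 90*√c)
M(I, f) = -174
-365957/(-44079 - 1*211726) + M(s(16), p(-17))/346044 = -365957/(-44079 - 1*211726) - 174/346044 = -365957/(-44079 - 211726) - 174*1/346044 = -365957/(-255805) - 29/57674 = -365957*(-1/255805) - 29/57674 = 365957/255805 - 29/57674 = 21098785673/14753297570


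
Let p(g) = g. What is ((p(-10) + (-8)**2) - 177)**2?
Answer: 15129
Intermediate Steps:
((p(-10) + (-8)**2) - 177)**2 = ((-10 + (-8)**2) - 177)**2 = ((-10 + 64) - 177)**2 = (54 - 177)**2 = (-123)**2 = 15129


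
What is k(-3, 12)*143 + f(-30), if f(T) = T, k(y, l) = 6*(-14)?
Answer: -12042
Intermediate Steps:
k(y, l) = -84
k(-3, 12)*143 + f(-30) = -84*143 - 30 = -12012 - 30 = -12042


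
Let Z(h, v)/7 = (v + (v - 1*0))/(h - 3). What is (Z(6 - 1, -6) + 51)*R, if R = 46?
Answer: 414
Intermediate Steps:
Z(h, v) = 14*v/(-3 + h) (Z(h, v) = 7*((v + (v - 1*0))/(h - 3)) = 7*((v + (v + 0))/(-3 + h)) = 7*((v + v)/(-3 + h)) = 7*((2*v)/(-3 + h)) = 7*(2*v/(-3 + h)) = 14*v/(-3 + h))
(Z(6 - 1, -6) + 51)*R = (14*(-6)/(-3 + (6 - 1)) + 51)*46 = (14*(-6)/(-3 + 5) + 51)*46 = (14*(-6)/2 + 51)*46 = (14*(-6)*(1/2) + 51)*46 = (-42 + 51)*46 = 9*46 = 414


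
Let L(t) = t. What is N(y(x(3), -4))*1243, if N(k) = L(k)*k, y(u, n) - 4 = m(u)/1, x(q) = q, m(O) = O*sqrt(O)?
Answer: 53449 + 29832*sqrt(3) ≈ 1.0512e+5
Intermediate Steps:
m(O) = O**(3/2)
y(u, n) = 4 + u**(3/2) (y(u, n) = 4 + u**(3/2)/1 = 4 + u**(3/2)*1 = 4 + u**(3/2))
N(k) = k**2 (N(k) = k*k = k**2)
N(y(x(3), -4))*1243 = (4 + 3**(3/2))**2*1243 = (4 + 3*sqrt(3))**2*1243 = 1243*(4 + 3*sqrt(3))**2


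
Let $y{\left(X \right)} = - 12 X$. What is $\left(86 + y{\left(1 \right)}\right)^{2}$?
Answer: $5476$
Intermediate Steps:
$\left(86 + y{\left(1 \right)}\right)^{2} = \left(86 - 12\right)^{2} = 74^{2} = 5476$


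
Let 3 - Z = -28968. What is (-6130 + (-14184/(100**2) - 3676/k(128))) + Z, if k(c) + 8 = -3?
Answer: 318639247/13750 ≈ 23174.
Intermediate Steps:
k(c) = -11 (k(c) = -8 - 3 = -11)
Z = 28971 (Z = 3 - 1*(-28968) = 3 + 28968 = 28971)
(-6130 + (-14184/(100**2) - 3676/k(128))) + Z = (-6130 + (-14184/(100**2) - 3676/(-11))) + 28971 = (-6130 + (-14184/10000 - 3676*(-1/11))) + 28971 = (-6130 + (-14184*1/10000 + 3676/11)) + 28971 = (-6130 + (-1773/1250 + 3676/11)) + 28971 = (-6130 + 4575497/13750) + 28971 = -79712003/13750 + 28971 = 318639247/13750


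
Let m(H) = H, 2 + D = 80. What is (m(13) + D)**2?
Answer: 8281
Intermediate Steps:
D = 78 (D = -2 + 80 = 78)
(m(13) + D)**2 = (13 + 78)**2 = 91**2 = 8281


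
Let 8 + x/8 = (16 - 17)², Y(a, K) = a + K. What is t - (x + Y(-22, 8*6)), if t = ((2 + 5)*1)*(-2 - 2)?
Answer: 2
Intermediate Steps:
Y(a, K) = K + a
x = -56 (x = -64 + 8*(16 - 17)² = -64 + 8*(-1)² = -64 + 8*1 = -64 + 8 = -56)
t = -28 (t = (7*1)*(-4) = 7*(-4) = -28)
t - (x + Y(-22, 8*6)) = -28 - (-56 + (8*6 - 22)) = -28 - (-56 + (48 - 22)) = -28 - (-56 + 26) = -28 - 1*(-30) = -28 + 30 = 2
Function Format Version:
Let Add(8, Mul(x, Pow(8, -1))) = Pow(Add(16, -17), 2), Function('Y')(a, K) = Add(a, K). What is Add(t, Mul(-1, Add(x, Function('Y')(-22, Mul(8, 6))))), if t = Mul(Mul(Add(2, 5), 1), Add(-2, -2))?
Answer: 2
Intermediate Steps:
Function('Y')(a, K) = Add(K, a)
x = -56 (x = Add(-64, Mul(8, Pow(Add(16, -17), 2))) = Add(-64, Mul(8, Pow(-1, 2))) = Add(-64, Mul(8, 1)) = Add(-64, 8) = -56)
t = -28 (t = Mul(Mul(7, 1), -4) = Mul(7, -4) = -28)
Add(t, Mul(-1, Add(x, Function('Y')(-22, Mul(8, 6))))) = Add(-28, Mul(-1, Add(-56, Add(Mul(8, 6), -22)))) = Add(-28, Mul(-1, Add(-56, Add(48, -22)))) = Add(-28, Mul(-1, Add(-56, 26))) = Add(-28, Mul(-1, -30)) = Add(-28, 30) = 2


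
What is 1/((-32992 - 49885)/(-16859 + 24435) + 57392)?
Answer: 7576/434718915 ≈ 1.7427e-5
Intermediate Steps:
1/((-32992 - 49885)/(-16859 + 24435) + 57392) = 1/(-82877/7576 + 57392) = 1/(434718915/7576) = 7576/434718915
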